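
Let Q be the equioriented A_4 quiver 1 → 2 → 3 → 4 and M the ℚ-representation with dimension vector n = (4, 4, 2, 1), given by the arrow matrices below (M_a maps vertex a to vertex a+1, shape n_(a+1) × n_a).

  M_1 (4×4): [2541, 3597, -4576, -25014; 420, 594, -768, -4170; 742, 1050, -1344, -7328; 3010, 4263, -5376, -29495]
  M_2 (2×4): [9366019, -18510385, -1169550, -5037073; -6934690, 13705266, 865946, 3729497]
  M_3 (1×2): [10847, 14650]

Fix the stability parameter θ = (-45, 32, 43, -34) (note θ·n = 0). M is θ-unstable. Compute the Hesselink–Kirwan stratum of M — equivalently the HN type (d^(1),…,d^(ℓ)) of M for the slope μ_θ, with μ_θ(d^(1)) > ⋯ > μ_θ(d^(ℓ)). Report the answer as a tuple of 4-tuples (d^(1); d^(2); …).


Barcode: M ≅ I[1,1]^2, I[1,3], I[1,4], I[2,2]^2. HN layers by μ_θ (4 steps, strictly decreasing):
  μ^(1)=43; μ^(2)=32; μ^(3)=41/3; μ^(4)=-45

((0, 0, 1, 0); (0, 3, 0, 0); (0, 1, 1, 1); (4, 0, 0, 0))


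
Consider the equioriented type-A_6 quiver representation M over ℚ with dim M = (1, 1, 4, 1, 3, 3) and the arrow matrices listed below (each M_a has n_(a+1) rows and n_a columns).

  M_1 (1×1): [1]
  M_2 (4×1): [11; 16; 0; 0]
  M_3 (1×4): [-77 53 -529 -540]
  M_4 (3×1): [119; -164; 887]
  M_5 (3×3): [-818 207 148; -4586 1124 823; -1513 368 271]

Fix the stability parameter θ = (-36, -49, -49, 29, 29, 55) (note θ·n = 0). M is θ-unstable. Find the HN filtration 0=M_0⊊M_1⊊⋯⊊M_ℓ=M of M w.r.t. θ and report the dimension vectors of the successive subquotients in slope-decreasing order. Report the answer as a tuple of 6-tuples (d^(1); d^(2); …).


Barcode: M ≅ I[1,6], I[3,3]^3, I[5,6]^2. HN layers by μ_θ (4 steps, strictly decreasing):
  μ^(1)=55; μ^(2)=29; μ^(3)=-134/3; μ^(4)=-49

((0, 0, 0, 0, 0, 3); (0, 0, 0, 1, 3, 0); (1, 1, 1, 0, 0, 0); (0, 0, 3, 0, 0, 0))


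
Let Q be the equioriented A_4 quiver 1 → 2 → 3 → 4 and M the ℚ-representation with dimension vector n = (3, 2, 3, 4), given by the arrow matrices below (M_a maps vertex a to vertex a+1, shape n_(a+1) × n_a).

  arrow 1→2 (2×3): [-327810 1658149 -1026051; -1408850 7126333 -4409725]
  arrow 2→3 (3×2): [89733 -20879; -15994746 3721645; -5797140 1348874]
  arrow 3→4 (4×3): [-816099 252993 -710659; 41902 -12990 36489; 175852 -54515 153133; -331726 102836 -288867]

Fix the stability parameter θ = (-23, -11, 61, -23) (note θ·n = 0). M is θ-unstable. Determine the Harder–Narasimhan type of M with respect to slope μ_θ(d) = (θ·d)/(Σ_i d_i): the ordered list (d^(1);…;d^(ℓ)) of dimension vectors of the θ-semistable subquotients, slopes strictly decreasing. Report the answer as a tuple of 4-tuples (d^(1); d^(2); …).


Barcode: M ≅ I[1,1], I[1,4]^2, I[3,4], I[4,4]. HN layers by μ_θ (3 steps, strictly decreasing):
  μ^(1)=19; μ^(2)=-11; μ^(3)=-23

((0, 0, 3, 3); (0, 2, 0, 0); (3, 0, 0, 1))


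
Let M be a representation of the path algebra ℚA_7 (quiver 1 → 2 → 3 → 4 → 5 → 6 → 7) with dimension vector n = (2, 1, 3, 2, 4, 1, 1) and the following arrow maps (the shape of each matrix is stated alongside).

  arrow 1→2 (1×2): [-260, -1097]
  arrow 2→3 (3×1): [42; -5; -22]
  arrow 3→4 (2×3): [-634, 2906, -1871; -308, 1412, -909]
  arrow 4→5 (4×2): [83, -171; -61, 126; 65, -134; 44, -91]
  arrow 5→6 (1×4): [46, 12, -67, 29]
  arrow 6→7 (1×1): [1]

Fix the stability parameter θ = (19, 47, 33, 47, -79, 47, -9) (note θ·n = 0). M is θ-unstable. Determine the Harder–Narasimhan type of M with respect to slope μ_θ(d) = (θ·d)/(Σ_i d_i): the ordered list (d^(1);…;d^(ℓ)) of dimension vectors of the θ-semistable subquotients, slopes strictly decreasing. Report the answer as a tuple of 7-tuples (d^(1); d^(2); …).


Via rank(M_{q-1}∘⋯∘M_p): M ≅ I[1,1], I[1,7], I[3,3], I[3,5], I[5,5]^2.
μ_θ-semistable layers: μ^(1)=33; μ^(2)=19; μ^(3)=67/5; μ^(4)=1/3; μ^(5)=-79

((0, 0, 1, 0, 0, 0, 0); (1, 0, 0, 0, 0, 1, 1); (1, 1, 1, 1, 1, 0, 0); (0, 0, 1, 1, 1, 0, 0); (0, 0, 0, 0, 2, 0, 0))


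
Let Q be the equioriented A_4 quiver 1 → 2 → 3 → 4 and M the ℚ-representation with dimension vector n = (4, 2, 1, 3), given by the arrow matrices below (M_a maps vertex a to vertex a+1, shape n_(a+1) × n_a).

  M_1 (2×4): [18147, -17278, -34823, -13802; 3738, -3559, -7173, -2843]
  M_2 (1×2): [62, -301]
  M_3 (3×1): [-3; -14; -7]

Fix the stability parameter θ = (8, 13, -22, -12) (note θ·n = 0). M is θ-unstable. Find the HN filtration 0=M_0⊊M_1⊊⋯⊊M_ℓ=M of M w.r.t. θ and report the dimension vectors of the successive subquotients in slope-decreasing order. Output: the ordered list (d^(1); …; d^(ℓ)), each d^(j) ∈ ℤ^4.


Barcode: M ≅ I[1,1]^2, I[1,2], I[1,4], I[4,4]^2. HN layers by μ_θ (4 steps, strictly decreasing):
  μ^(1)=13; μ^(2)=8; μ^(3)=-13/4; μ^(4)=-12

((0, 1, 0, 0); (3, 0, 0, 0); (1, 1, 1, 1); (0, 0, 0, 2))


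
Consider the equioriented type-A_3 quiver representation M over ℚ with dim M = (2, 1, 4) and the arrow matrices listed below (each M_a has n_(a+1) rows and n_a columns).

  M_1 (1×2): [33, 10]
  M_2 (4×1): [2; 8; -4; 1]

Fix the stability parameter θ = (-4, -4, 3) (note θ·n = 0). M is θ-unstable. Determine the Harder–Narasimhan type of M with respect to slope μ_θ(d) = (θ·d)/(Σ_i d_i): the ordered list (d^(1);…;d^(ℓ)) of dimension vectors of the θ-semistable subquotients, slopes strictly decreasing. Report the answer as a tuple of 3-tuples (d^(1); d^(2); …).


Interval decomposition of M: I[1,1], I[1,3], I[3,3]^3.
HN type (ℓ=2): μ^(1)=3; μ^(2)=-4

((0, 0, 4); (2, 1, 0))


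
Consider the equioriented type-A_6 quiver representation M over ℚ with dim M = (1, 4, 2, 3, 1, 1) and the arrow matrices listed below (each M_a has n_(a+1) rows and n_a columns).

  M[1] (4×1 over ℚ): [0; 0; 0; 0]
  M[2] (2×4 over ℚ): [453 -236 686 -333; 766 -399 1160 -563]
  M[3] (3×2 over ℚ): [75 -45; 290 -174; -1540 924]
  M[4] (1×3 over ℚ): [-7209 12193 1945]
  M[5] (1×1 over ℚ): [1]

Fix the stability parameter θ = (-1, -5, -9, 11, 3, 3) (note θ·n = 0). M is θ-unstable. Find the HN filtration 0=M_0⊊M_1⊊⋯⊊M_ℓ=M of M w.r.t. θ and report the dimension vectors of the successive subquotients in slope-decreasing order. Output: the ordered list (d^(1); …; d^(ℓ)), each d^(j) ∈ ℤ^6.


Barcode: M ≅ I[1,1], I[2,2]^2, I[2,3], I[2,6], I[4,4]^2. HN layers by μ_θ (5 steps, strictly decreasing):
  μ^(1)=11; μ^(2)=17/3; μ^(3)=-1; μ^(4)=-5; μ^(5)=-7

((0, 0, 0, 2, 0, 0); (0, 0, 0, 1, 1, 1); (1, 0, 0, 0, 0, 0); (0, 2, 0, 0, 0, 0); (0, 2, 2, 0, 0, 0))


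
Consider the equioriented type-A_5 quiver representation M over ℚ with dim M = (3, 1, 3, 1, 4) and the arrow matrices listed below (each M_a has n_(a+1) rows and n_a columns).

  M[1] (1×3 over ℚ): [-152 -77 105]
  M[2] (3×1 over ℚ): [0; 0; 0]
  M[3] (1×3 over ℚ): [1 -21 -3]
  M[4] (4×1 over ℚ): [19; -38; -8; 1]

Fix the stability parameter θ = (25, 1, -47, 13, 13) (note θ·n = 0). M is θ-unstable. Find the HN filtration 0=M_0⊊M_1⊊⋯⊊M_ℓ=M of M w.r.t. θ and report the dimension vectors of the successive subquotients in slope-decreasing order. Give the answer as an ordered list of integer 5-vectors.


Barcode: M ≅ I[1,1]^2, I[1,2], I[3,3]^2, I[3,5], I[5,5]^3. HN layers by μ_θ (3 steps, strictly decreasing):
  μ^(1)=25; μ^(2)=13; μ^(3)=-47

((2, 0, 0, 0, 0); (1, 1, 0, 1, 4); (0, 0, 3, 0, 0))


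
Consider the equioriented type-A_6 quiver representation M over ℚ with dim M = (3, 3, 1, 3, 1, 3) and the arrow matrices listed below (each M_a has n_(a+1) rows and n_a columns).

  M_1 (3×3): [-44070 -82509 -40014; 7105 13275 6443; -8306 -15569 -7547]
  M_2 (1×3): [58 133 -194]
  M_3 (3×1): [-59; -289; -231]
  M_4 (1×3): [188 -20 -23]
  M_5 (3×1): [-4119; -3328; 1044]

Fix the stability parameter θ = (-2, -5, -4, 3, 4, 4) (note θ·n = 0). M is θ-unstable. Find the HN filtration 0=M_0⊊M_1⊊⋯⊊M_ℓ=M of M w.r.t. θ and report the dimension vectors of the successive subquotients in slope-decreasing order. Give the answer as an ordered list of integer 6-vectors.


Via rank(M_{q-1}∘⋯∘M_p): M ≅ I[1,2]^2, I[1,6], I[4,4]^2, I[6,6]^2.
μ_θ-semistable layers: μ^(1)=4; μ^(2)=3; μ^(3)=-7/2; μ^(4)=-11/3

((0, 0, 0, 0, 1, 3); (0, 0, 0, 3, 0, 0); (2, 2, 0, 0, 0, 0); (1, 1, 1, 0, 0, 0))


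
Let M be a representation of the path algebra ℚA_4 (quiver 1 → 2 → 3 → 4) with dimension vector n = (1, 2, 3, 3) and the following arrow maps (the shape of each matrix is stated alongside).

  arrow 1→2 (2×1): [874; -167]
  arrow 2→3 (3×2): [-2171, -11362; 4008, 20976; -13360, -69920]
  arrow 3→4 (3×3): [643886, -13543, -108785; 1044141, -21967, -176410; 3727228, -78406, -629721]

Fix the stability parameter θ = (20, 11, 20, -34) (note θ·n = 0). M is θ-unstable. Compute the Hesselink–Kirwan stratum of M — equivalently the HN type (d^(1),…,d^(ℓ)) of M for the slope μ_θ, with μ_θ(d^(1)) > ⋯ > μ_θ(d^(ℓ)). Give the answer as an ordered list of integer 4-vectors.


Via rank(M_{q-1}∘⋯∘M_p): M ≅ I[1,2], I[2,4], I[3,4]^2.
μ_θ-semistable layers: μ^(1)=31/2; μ^(2)=-1; μ^(3)=-7

((1, 1, 0, 0); (0, 1, 1, 1); (0, 0, 2, 2))


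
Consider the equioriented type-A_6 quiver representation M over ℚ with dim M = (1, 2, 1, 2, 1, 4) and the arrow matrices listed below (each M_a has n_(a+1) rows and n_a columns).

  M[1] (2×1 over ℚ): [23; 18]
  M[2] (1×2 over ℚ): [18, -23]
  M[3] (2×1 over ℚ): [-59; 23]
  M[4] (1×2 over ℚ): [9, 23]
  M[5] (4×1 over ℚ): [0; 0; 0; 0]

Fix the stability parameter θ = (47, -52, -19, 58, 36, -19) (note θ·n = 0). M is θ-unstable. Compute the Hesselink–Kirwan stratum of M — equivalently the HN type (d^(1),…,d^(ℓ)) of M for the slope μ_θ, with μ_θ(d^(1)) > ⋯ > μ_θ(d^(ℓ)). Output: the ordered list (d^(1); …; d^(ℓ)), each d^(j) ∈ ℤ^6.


Interval decomposition of M: I[1,2], I[2,5], I[4,4], I[6,6]^4.
HN type (ℓ=5): μ^(1)=58; μ^(2)=47; μ^(3)=-5/2; μ^(4)=-19; μ^(5)=-52

((0, 0, 0, 1, 0, 0); (0, 0, 0, 1, 1, 0); (1, 1, 0, 0, 0, 0); (0, 0, 1, 0, 0, 4); (0, 1, 0, 0, 0, 0))


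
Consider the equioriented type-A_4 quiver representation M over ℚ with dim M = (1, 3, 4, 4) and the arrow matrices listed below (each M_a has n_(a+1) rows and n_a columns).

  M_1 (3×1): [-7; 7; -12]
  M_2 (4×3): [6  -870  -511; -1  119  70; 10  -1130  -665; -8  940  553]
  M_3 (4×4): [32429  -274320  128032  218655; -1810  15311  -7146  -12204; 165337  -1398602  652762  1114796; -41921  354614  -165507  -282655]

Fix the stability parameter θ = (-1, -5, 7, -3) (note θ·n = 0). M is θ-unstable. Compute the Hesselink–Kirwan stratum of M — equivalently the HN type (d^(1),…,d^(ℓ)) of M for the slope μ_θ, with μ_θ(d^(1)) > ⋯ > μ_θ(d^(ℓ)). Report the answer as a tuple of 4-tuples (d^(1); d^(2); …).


Via rank(M_{q-1}∘⋯∘M_p): M ≅ I[1,2], I[2,4]^2, I[3,4]^2.
μ_θ-semistable layers: μ^(1)=2; μ^(2)=-3; μ^(3)=-5

((0, 0, 4, 4); (1, 1, 0, 0); (0, 2, 0, 0))


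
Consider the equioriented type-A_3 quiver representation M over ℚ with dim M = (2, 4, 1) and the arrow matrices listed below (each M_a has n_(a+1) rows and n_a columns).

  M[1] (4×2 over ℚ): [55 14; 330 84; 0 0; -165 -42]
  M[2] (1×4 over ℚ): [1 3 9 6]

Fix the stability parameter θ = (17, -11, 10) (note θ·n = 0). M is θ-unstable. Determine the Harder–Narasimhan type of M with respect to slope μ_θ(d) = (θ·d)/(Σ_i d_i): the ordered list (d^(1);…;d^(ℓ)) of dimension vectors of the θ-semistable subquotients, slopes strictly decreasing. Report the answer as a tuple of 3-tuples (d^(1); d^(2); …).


Barcode: M ≅ I[1,1], I[1,3], I[2,2]^3. HN layers by μ_θ (4 steps, strictly decreasing):
  μ^(1)=17; μ^(2)=10; μ^(3)=3; μ^(4)=-11

((1, 0, 0); (0, 0, 1); (1, 1, 0); (0, 3, 0))


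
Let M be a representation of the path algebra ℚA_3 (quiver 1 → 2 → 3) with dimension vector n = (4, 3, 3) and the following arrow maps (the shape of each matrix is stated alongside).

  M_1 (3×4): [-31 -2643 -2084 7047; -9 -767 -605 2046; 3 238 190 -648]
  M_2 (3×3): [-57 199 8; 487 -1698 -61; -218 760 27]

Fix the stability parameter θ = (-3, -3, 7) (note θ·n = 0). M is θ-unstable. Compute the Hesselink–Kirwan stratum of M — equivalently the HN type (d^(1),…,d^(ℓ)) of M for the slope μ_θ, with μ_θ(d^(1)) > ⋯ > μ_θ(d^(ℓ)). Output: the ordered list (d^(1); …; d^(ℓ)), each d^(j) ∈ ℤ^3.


Barcode: M ≅ I[1,1], I[1,3]^3. HN layers by μ_θ (2 steps, strictly decreasing):
  μ^(1)=7; μ^(2)=-3

((0, 0, 3); (4, 3, 0))


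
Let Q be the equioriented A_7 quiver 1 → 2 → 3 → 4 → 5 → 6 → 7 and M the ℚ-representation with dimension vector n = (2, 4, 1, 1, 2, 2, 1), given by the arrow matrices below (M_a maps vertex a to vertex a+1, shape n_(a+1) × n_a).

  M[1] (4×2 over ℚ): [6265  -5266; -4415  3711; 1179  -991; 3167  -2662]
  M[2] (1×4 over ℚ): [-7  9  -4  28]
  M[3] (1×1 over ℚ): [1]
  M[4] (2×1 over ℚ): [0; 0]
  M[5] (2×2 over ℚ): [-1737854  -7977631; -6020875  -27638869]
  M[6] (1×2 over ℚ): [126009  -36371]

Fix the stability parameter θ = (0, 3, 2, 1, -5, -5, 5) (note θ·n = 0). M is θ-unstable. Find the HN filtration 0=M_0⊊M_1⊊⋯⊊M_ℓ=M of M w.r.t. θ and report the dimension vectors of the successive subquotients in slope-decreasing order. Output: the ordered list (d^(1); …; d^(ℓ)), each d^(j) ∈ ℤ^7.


Interval decomposition of M: I[1,2], I[1,4], I[2,2]^2, I[5,6], I[5,7].
HN type (ℓ=5): μ^(1)=5; μ^(2)=3; μ^(3)=2; μ^(4)=0; μ^(5)=-5

((0, 0, 0, 0, 0, 0, 1); (0, 3, 0, 0, 0, 0, 0); (0, 1, 1, 1, 0, 0, 0); (2, 0, 0, 0, 0, 0, 0); (0, 0, 0, 0, 2, 2, 0))


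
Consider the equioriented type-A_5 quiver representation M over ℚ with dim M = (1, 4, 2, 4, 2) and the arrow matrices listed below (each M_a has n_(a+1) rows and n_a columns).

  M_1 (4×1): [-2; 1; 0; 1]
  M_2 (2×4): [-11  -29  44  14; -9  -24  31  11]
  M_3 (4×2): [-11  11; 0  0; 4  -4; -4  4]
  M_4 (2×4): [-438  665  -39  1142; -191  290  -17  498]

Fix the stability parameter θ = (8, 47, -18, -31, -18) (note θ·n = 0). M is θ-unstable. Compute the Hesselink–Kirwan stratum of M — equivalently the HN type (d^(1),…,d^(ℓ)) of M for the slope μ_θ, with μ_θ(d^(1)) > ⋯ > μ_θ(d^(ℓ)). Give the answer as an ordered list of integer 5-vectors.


Barcode: M ≅ I[1,5], I[2,2]^2, I[2,3], I[4,4]^2, I[4,5]. HN layers by μ_θ (5 steps, strictly decreasing):
  μ^(1)=47; μ^(2)=29/2; μ^(3)=-12/5; μ^(4)=-18; μ^(5)=-31

((0, 2, 0, 0, 0); (0, 1, 1, 0, 0); (1, 1, 1, 1, 1); (0, 0, 0, 0, 1); (0, 0, 0, 3, 0))


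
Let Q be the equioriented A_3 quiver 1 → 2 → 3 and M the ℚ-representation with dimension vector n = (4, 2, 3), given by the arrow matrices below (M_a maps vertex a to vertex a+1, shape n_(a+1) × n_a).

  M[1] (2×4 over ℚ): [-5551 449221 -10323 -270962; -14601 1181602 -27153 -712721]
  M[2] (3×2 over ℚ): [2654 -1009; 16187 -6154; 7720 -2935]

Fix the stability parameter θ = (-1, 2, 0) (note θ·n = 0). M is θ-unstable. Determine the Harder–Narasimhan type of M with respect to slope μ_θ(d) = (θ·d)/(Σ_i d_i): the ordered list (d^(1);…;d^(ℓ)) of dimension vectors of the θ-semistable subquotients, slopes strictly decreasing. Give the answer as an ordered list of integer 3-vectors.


Interval decomposition of M: I[1,1]^2, I[1,3]^2, I[3,3].
HN type (ℓ=3): μ^(1)=1; μ^(2)=0; μ^(3)=-1

((0, 2, 2); (0, 0, 1); (4, 0, 0))


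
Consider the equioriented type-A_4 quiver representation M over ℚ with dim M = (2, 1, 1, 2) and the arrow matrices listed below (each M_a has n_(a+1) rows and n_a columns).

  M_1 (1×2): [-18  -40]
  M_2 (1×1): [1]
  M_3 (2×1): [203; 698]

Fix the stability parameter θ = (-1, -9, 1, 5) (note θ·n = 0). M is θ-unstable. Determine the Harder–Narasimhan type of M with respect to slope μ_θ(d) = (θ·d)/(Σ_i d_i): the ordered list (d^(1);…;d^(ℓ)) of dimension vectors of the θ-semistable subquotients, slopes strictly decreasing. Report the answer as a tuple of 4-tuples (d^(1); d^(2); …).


Barcode: M ≅ I[1,1], I[1,4], I[4,4]. HN layers by μ_θ (4 steps, strictly decreasing):
  μ^(1)=5; μ^(2)=1; μ^(3)=-1; μ^(4)=-5

((0, 0, 0, 2); (0, 0, 1, 0); (1, 0, 0, 0); (1, 1, 0, 0))


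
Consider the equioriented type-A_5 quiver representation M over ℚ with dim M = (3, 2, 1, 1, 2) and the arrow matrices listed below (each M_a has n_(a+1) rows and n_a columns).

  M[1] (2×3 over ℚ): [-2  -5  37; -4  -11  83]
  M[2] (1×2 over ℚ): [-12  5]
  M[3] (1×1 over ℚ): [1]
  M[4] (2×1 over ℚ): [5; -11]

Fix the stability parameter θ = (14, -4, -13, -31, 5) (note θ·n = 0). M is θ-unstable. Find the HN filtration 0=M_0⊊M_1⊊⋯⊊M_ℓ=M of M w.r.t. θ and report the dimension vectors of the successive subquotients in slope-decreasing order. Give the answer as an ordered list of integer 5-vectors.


Barcode: M ≅ I[1,1], I[1,2], I[1,5], I[5,5]. HN layers by μ_θ (3 steps, strictly decreasing):
  μ^(1)=14; μ^(2)=5; μ^(3)=-17/2

((1, 0, 0, 0, 0); (1, 1, 0, 0, 2); (1, 1, 1, 1, 0))


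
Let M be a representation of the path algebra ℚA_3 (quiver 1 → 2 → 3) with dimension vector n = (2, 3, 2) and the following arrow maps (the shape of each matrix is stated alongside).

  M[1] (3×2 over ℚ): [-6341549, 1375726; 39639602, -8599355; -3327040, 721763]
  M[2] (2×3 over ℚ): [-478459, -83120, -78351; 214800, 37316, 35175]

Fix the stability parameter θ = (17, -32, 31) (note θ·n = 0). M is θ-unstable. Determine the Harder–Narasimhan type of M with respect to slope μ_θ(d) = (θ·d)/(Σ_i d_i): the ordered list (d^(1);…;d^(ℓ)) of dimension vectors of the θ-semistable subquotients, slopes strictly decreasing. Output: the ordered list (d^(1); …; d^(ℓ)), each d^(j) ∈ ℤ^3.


Via rank(M_{q-1}∘⋯∘M_p): M ≅ I[1,3]^2, I[2,2].
μ_θ-semistable layers: μ^(1)=31; μ^(2)=-15/2; μ^(3)=-32

((0, 0, 2); (2, 2, 0); (0, 1, 0))


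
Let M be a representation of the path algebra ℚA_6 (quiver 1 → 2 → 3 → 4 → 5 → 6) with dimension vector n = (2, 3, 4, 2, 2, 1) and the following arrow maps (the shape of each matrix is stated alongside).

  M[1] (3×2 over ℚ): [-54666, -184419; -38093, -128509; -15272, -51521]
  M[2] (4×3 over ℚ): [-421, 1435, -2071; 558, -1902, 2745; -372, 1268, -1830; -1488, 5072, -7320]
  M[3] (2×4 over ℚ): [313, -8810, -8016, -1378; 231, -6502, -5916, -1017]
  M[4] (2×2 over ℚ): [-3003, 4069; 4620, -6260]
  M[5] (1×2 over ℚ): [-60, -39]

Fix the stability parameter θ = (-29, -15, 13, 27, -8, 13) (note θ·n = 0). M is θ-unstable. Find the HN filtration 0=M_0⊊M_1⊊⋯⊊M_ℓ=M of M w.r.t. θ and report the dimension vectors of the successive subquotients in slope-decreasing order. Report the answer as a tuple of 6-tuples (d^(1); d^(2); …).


Interval decomposition of M: I[1,3], I[1,4], I[2,2], I[3,3], I[3,5], I[5,6].
HN type (ℓ=6): μ^(1)=27; μ^(2)=13; μ^(3)=32/3; μ^(4)=-8; μ^(5)=-15; μ^(6)=-29

((0, 0, 0, 1, 0, 0); (0, 0, 3, 0, 0, 1); (0, 0, 1, 1, 1, 0); (0, 0, 0, 0, 1, 0); (0, 3, 0, 0, 0, 0); (2, 0, 0, 0, 0, 0))


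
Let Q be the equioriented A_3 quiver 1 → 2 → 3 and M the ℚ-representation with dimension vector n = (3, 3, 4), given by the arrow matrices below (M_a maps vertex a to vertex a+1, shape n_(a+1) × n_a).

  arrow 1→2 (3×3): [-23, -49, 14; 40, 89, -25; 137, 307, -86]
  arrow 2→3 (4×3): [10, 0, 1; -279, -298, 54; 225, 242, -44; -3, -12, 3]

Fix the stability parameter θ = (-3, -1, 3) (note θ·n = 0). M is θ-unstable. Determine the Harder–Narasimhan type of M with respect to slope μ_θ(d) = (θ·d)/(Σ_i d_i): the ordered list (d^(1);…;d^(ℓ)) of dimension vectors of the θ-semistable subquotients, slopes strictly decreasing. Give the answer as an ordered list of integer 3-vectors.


Interval decomposition of M: I[1,1], I[1,3]^2, I[2,3], I[3,3].
HN type (ℓ=3): μ^(1)=3; μ^(2)=-1; μ^(3)=-3

((0, 0, 4); (0, 3, 0); (3, 0, 0))


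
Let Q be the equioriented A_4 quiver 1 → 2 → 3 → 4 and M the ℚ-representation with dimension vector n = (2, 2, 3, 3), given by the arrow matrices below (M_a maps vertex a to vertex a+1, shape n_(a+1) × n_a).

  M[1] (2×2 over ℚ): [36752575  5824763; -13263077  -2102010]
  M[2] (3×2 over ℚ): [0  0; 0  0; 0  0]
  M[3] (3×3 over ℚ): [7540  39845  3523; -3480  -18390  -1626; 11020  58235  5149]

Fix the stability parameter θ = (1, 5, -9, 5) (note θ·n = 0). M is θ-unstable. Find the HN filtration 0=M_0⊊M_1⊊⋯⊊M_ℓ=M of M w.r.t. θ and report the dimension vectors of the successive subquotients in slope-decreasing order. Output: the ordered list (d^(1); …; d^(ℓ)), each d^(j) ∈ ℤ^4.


Interval decomposition of M: I[1,2]^2, I[3,3]^2, I[3,4], I[4,4]^2.
HN type (ℓ=3): μ^(1)=5; μ^(2)=1; μ^(3)=-9

((0, 2, 0, 3); (2, 0, 0, 0); (0, 0, 3, 0))


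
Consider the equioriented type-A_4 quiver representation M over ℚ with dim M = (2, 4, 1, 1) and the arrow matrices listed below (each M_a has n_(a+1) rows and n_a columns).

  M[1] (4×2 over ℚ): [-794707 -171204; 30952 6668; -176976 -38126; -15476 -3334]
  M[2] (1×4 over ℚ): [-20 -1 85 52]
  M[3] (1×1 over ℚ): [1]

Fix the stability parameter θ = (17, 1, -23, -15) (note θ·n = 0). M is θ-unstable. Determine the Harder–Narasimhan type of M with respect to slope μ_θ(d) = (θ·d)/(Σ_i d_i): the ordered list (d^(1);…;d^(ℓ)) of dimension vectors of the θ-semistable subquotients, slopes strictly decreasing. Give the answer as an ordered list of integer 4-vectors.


Barcode: M ≅ I[1,2], I[1,4], I[2,2]^2. HN layers by μ_θ (3 steps, strictly decreasing):
  μ^(1)=9; μ^(2)=1; μ^(3)=-5

((1, 1, 0, 0); (0, 2, 0, 0); (1, 1, 1, 1))


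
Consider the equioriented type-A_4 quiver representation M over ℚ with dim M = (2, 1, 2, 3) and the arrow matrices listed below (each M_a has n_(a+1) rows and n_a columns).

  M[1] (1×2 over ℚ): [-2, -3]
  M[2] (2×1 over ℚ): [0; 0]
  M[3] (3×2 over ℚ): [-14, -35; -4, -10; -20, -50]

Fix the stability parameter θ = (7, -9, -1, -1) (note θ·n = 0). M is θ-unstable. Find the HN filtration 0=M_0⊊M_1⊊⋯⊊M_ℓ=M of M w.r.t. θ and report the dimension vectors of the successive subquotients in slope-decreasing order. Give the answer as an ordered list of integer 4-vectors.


Via rank(M_{q-1}∘⋯∘M_p): M ≅ I[1,1], I[1,2], I[3,3], I[3,4], I[4,4]^2.
μ_θ-semistable layers: μ^(1)=7; μ^(2)=-1

((1, 0, 0, 0); (1, 1, 2, 3))


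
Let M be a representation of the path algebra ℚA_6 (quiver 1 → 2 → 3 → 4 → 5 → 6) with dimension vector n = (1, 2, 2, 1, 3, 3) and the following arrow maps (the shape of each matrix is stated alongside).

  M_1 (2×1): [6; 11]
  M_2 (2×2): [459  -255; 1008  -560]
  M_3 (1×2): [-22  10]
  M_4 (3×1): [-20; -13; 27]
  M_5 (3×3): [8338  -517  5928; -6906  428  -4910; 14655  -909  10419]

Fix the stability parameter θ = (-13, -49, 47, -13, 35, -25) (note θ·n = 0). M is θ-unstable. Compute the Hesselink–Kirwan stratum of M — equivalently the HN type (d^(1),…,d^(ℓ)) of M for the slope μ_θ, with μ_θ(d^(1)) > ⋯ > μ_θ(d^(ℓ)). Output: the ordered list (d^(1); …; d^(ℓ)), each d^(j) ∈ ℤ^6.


Barcode: M ≅ I[1,6], I[2,2], I[3,3], I[5,5], I[5,6], I[6,6]. HN layers by μ_θ (7 steps, strictly decreasing):
  μ^(1)=47; μ^(2)=35; μ^(3)=11; μ^(4)=5; μ^(5)=-25; μ^(6)=-31; μ^(7)=-49

((0, 0, 1, 0, 0, 0); (0, 0, 0, 0, 1, 0); (0, 0, 1, 1, 1, 1); (0, 0, 0, 0, 1, 1); (0, 0, 0, 0, 0, 1); (1, 1, 0, 0, 0, 0); (0, 1, 0, 0, 0, 0))


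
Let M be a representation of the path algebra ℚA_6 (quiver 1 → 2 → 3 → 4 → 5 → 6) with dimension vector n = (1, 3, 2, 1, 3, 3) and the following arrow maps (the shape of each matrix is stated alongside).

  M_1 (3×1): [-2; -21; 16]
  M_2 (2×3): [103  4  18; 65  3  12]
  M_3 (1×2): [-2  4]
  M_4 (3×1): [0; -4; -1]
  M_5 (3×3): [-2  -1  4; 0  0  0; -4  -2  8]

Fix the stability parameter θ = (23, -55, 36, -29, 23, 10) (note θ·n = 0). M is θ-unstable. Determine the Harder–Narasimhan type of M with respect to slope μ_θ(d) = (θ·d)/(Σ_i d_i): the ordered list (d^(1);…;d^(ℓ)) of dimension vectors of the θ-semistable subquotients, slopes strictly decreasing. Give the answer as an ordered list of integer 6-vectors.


Interval decomposition of M: I[1,3], I[2,2], I[2,5], I[5,5], I[5,6], I[6,6]^2.
HN type (ℓ=7): μ^(1)=36; μ^(2)=23; μ^(3)=33/2; μ^(4)=10; μ^(5)=7/2; μ^(6)=-16; μ^(7)=-55

((0, 0, 1, 0, 0, 0); (0, 0, 0, 0, 2, 0); (0, 0, 0, 0, 1, 1); (0, 0, 0, 0, 0, 2); (0, 0, 1, 1, 0, 0); (1, 1, 0, 0, 0, 0); (0, 2, 0, 0, 0, 0))


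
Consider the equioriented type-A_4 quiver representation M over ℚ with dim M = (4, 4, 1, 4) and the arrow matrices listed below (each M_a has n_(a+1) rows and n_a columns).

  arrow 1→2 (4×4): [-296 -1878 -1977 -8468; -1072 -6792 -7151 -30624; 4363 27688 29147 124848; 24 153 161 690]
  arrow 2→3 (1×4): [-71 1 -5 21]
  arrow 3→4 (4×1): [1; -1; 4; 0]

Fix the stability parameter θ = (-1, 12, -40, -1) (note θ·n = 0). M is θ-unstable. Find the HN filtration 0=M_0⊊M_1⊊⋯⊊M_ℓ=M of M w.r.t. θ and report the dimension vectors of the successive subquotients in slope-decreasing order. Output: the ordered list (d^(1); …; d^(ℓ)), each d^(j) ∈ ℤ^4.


Barcode: M ≅ I[1,2]^3, I[1,4], I[4,4]^3. HN layers by μ_θ (3 steps, strictly decreasing):
  μ^(1)=12; μ^(2)=-1; μ^(3)=-29/3

((0, 3, 0, 0); (3, 0, 0, 4); (1, 1, 1, 0))


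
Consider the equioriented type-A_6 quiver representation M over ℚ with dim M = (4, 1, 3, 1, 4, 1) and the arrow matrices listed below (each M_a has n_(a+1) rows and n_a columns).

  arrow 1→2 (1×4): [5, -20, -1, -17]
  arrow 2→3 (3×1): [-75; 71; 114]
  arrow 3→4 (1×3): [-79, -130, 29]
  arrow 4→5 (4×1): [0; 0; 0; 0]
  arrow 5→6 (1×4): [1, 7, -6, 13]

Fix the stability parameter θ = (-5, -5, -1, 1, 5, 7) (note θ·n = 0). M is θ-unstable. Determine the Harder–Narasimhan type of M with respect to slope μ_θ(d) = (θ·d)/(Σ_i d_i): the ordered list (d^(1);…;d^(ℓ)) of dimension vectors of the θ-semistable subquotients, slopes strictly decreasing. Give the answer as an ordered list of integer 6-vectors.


Via rank(M_{q-1}∘⋯∘M_p): M ≅ I[1,1]^3, I[1,4], I[3,3]^2, I[5,5]^3, I[5,6].
μ_θ-semistable layers: μ^(1)=7; μ^(2)=5; μ^(3)=1; μ^(4)=-1; μ^(5)=-5

((0, 0, 0, 0, 0, 1); (0, 0, 0, 0, 4, 0); (0, 0, 0, 1, 0, 0); (0, 0, 3, 0, 0, 0); (4, 1, 0, 0, 0, 0))


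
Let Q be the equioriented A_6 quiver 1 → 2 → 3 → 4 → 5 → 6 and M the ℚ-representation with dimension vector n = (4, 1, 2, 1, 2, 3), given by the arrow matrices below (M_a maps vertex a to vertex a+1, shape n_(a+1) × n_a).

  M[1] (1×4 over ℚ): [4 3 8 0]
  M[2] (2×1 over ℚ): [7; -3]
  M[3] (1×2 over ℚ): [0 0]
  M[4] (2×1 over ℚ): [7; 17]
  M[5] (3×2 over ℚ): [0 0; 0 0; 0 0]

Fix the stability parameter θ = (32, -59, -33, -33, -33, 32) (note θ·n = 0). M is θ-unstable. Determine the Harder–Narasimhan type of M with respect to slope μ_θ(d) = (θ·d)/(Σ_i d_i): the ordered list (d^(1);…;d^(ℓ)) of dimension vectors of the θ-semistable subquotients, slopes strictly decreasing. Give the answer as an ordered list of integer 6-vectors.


Barcode: M ≅ I[1,1]^3, I[1,3], I[3,3], I[4,5], I[5,5], I[6,6]^3. HN layers by μ_θ (3 steps, strictly decreasing):
  μ^(1)=32; μ^(2)=-20; μ^(3)=-33

((3, 0, 0, 0, 0, 3); (1, 1, 1, 0, 0, 0); (0, 0, 1, 1, 2, 0))


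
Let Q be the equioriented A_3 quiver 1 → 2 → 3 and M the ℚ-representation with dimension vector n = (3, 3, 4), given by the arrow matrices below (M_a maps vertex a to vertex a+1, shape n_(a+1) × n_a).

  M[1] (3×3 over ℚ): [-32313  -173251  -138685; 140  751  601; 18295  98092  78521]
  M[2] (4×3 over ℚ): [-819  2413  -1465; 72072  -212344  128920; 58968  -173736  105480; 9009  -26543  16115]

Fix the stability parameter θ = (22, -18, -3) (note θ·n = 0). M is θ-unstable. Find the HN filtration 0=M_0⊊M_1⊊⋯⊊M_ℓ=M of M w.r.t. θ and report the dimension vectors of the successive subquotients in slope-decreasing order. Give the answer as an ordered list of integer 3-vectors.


Barcode: M ≅ I[1,2]^2, I[1,3], I[3,3]^3. HN layers by μ_θ (3 steps, strictly decreasing):
  μ^(1)=2; μ^(2)=1/3; μ^(3)=-3

((2, 2, 0); (1, 1, 1); (0, 0, 3))


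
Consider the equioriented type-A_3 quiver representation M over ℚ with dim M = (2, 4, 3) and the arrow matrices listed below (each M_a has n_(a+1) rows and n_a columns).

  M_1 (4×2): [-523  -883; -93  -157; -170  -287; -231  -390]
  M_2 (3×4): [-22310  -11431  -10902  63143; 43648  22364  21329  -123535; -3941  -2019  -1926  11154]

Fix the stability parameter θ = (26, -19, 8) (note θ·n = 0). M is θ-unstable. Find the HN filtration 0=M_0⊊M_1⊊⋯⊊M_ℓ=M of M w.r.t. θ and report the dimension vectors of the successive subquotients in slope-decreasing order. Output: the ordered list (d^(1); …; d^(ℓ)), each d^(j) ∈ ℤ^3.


Barcode: M ≅ I[1,3]^2, I[2,2], I[2,3]. HN layers by μ_θ (3 steps, strictly decreasing):
  μ^(1)=8; μ^(2)=7/2; μ^(3)=-19

((0, 0, 3); (2, 2, 0); (0, 2, 0))


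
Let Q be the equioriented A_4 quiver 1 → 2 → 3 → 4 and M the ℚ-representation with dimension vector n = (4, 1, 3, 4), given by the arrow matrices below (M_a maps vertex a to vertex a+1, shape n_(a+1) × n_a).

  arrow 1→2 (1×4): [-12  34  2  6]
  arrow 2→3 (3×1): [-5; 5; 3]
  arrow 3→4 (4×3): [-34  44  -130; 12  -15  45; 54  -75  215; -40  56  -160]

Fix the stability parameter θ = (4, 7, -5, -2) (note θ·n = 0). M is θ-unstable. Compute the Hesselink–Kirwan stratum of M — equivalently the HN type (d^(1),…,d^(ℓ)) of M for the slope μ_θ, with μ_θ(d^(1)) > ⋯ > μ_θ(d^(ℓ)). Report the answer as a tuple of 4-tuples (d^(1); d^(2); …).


Via rank(M_{q-1}∘⋯∘M_p): M ≅ I[1,1]^3, I[1,3], I[3,4]^2, I[4,4]^2.
μ_θ-semistable layers: μ^(1)=4; μ^(2)=2; μ^(3)=-2; μ^(4)=-5

((3, 0, 0, 0); (1, 1, 1, 0); (0, 0, 0, 4); (0, 0, 2, 0))


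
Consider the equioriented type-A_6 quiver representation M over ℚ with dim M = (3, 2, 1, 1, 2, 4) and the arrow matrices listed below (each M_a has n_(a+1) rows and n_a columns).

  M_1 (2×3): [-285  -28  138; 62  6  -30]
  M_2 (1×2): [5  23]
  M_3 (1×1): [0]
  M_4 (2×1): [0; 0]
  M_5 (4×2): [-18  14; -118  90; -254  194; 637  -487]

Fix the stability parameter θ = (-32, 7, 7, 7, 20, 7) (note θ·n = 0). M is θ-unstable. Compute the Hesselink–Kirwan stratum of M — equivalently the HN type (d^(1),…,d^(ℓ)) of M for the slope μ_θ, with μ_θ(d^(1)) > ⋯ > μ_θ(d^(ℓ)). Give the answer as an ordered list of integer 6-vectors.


Via rank(M_{q-1}∘⋯∘M_p): M ≅ I[1,1], I[1,2], I[1,3], I[4,4], I[5,6]^2, I[6,6]^2.
μ_θ-semistable layers: μ^(1)=27/2; μ^(2)=7; μ^(3)=-32

((0, 0, 0, 0, 2, 2); (0, 2, 1, 1, 0, 2); (3, 0, 0, 0, 0, 0))


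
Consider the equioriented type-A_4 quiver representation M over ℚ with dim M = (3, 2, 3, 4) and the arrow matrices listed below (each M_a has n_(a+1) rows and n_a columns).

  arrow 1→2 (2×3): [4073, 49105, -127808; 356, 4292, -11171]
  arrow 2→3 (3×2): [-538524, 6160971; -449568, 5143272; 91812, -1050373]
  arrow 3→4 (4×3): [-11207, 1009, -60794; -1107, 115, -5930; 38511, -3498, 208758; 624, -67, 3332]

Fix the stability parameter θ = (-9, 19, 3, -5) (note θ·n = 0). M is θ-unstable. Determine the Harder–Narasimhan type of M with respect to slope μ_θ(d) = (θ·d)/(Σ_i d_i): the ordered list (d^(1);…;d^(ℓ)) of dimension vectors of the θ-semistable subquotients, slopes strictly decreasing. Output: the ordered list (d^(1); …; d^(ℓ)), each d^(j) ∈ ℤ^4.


Via rank(M_{q-1}∘⋯∘M_p): M ≅ I[1,1], I[1,2], I[1,4], I[3,3], I[3,4], I[4,4]^2.
μ_θ-semistable layers: μ^(1)=19; μ^(2)=17/3; μ^(3)=3; μ^(4)=-1; μ^(5)=-5; μ^(6)=-9

((0, 1, 0, 0); (0, 1, 1, 1); (0, 0, 1, 0); (0, 0, 1, 1); (0, 0, 0, 2); (3, 0, 0, 0))


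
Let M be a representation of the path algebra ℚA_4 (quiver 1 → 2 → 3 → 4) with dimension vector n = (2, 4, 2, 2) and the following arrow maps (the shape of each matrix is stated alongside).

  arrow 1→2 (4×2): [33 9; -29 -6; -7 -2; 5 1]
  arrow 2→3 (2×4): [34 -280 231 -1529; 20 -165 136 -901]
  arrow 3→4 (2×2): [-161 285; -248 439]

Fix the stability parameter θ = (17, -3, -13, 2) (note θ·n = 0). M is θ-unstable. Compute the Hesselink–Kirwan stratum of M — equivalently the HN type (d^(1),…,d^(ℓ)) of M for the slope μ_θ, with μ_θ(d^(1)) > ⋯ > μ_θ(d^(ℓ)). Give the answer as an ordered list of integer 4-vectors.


Interval decomposition of M: I[1,2], I[1,4], I[2,2], I[2,4].
HN type (ℓ=5): μ^(1)=7; μ^(2)=2; μ^(3)=1/3; μ^(4)=-3; μ^(5)=-8

((1, 1, 0, 0); (0, 0, 0, 2); (1, 1, 1, 0); (0, 1, 0, 0); (0, 1, 1, 0))


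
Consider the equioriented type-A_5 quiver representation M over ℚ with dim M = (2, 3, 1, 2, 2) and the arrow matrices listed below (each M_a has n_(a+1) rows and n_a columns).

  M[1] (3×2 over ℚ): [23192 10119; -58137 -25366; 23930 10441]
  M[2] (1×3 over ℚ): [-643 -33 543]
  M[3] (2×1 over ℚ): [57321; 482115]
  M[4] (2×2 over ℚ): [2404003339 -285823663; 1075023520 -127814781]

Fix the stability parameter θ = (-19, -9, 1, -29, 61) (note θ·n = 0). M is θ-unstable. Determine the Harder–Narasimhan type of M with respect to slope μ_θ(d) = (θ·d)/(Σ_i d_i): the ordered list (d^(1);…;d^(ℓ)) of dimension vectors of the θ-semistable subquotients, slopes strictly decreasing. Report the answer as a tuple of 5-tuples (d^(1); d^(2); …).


Via rank(M_{q-1}∘⋯∘M_p): M ≅ I[1,2], I[1,5], I[2,2], I[4,5].
μ_θ-semistable layers: μ^(1)=61; μ^(2)=-9; μ^(3)=-37/3; μ^(4)=-19; μ^(5)=-29

((0, 0, 0, 0, 2); (0, 2, 0, 0, 0); (0, 1, 1, 1, 0); (2, 0, 0, 0, 0); (0, 0, 0, 1, 0))


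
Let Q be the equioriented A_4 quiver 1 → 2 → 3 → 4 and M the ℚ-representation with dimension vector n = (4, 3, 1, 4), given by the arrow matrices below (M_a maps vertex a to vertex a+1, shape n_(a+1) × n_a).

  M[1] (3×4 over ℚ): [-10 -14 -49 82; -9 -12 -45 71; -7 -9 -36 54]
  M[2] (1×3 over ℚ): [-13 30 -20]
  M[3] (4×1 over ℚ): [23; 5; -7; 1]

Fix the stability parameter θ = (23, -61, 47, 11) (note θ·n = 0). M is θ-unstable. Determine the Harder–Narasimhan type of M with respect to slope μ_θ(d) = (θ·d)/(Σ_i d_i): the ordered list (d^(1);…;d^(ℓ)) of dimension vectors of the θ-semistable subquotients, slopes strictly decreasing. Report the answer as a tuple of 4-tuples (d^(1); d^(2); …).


Via rank(M_{q-1}∘⋯∘M_p): M ≅ I[1,1], I[1,2]^2, I[1,4], I[4,4]^3.
μ_θ-semistable layers: μ^(1)=29; μ^(2)=23; μ^(3)=11; μ^(4)=-19

((0, 0, 1, 1); (1, 0, 0, 0); (0, 0, 0, 3); (3, 3, 0, 0))


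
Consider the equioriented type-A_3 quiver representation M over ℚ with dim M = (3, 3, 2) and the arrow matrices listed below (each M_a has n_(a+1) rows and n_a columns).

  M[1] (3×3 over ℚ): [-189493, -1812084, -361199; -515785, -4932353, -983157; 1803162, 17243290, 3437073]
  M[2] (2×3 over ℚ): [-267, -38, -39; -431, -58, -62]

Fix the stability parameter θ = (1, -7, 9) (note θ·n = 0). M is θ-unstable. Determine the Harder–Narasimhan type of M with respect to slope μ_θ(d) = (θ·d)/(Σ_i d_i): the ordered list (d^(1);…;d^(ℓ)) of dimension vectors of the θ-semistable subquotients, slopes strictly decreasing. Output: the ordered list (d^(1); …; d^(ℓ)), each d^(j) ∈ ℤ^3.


Via rank(M_{q-1}∘⋯∘M_p): M ≅ I[1,2], I[1,3]^2.
μ_θ-semistable layers: μ^(1)=9; μ^(2)=-3

((0, 0, 2); (3, 3, 0))


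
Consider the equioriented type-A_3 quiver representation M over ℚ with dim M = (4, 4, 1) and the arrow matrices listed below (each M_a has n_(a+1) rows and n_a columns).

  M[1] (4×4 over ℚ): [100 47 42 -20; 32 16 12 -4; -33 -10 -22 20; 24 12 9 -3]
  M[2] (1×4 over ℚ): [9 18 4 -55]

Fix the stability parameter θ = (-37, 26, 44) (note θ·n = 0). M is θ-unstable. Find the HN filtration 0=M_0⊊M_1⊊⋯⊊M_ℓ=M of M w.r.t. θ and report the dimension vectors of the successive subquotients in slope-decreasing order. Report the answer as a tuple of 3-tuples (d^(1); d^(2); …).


Barcode: M ≅ I[1,1], I[1,2]^2, I[1,3], I[2,2]. HN layers by μ_θ (3 steps, strictly decreasing):
  μ^(1)=44; μ^(2)=26; μ^(3)=-37

((0, 0, 1); (0, 4, 0); (4, 0, 0))


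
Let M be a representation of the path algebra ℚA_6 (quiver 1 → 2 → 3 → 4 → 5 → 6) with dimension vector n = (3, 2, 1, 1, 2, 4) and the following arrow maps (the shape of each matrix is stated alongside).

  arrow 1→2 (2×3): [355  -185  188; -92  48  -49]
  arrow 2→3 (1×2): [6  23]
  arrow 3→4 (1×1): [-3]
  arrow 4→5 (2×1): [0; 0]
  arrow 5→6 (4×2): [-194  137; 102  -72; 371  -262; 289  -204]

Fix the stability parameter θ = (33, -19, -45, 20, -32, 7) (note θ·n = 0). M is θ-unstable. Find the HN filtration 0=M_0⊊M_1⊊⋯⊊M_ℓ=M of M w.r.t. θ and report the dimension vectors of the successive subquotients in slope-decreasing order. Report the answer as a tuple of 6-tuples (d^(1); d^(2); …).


Interval decomposition of M: I[1,1], I[1,2], I[1,4], I[5,6]^2, I[6,6]^2.
HN type (ℓ=5): μ^(1)=33; μ^(2)=20; μ^(3)=7; μ^(4)=-31/3; μ^(5)=-32

((1, 0, 0, 0, 0, 0); (0, 0, 0, 1, 0, 0); (1, 1, 0, 0, 0, 4); (1, 1, 1, 0, 0, 0); (0, 0, 0, 0, 2, 0))


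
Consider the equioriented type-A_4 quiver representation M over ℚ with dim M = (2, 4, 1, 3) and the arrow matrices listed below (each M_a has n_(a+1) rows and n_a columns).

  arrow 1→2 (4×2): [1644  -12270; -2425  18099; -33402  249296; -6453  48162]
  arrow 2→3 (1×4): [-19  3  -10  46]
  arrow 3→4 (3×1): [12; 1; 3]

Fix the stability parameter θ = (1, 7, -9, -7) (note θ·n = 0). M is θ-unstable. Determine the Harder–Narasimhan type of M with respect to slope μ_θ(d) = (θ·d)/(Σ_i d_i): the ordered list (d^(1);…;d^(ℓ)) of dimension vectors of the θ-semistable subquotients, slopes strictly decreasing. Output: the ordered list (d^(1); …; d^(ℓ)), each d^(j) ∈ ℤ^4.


Via rank(M_{q-1}∘⋯∘M_p): M ≅ I[1,2], I[1,4], I[2,2]^2, I[4,4]^2.
μ_θ-semistable layers: μ^(1)=7; μ^(2)=1; μ^(3)=-2; μ^(4)=-7

((0, 3, 0, 0); (1, 0, 0, 0); (1, 1, 1, 1); (0, 0, 0, 2))


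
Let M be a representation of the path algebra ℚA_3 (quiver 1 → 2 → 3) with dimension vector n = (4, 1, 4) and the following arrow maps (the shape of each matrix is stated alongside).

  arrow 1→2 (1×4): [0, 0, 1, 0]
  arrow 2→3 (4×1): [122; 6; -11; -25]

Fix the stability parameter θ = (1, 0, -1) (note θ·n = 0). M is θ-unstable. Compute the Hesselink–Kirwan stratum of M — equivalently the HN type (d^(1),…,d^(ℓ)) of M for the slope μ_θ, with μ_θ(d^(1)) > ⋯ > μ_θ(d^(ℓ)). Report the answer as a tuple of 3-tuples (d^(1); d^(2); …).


Barcode: M ≅ I[1,1]^3, I[1,3], I[3,3]^3. HN layers by μ_θ (3 steps, strictly decreasing):
  μ^(1)=1; μ^(2)=0; μ^(3)=-1

((3, 0, 0); (1, 1, 1); (0, 0, 3))


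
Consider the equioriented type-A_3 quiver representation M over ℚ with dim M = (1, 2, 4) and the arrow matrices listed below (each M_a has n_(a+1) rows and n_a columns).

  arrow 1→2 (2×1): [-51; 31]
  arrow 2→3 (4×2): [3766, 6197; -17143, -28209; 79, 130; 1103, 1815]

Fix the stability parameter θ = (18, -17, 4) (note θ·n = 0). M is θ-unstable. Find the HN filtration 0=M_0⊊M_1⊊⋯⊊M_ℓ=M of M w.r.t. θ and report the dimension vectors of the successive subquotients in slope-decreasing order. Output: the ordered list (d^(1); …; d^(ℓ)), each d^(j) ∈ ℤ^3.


Interval decomposition of M: I[1,3], I[2,3], I[3,3]^2.
HN type (ℓ=3): μ^(1)=4; μ^(2)=1/2; μ^(3)=-17

((0, 0, 4); (1, 1, 0); (0, 1, 0))


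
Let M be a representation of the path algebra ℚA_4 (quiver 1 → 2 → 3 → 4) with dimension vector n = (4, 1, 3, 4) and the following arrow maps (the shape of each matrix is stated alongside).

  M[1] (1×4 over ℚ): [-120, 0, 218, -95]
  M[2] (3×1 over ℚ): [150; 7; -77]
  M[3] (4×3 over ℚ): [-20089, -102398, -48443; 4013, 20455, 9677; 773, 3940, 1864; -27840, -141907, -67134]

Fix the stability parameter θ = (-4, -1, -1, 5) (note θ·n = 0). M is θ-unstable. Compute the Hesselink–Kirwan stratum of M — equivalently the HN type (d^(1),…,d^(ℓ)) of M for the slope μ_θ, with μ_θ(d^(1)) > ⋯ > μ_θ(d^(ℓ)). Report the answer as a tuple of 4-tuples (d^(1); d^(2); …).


Via rank(M_{q-1}∘⋯∘M_p): M ≅ I[1,1]^3, I[1,4], I[3,4]^2, I[4,4].
μ_θ-semistable layers: μ^(1)=5; μ^(2)=-1; μ^(3)=-4

((0, 0, 0, 4); (0, 1, 3, 0); (4, 0, 0, 0))
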